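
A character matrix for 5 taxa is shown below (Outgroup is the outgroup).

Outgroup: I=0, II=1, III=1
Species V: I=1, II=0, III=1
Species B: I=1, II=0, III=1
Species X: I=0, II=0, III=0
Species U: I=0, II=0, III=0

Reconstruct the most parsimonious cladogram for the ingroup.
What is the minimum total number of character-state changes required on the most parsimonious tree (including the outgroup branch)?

Character polarity is set by the outgroup: the derived state is whichever differs from the outgroup's state, so for II, III the derived state is '0', and for the remaining characters it is '1'.
I: derived state '1' in Species B and Species V only — synapomorphy for {Species B, Species V}.
II (derived state '0') is shared by all ingroup taxa — unites the whole ingroup.
Only Species U and Species X show the derived state '0' for III, supporting them as a clade.
Most parsimonious ingroup topology: ((Species V,Species B),(Species X,Species U)).
Changes per character on this tree: I: 1; II: 1; III: 1.
Total = 3.

3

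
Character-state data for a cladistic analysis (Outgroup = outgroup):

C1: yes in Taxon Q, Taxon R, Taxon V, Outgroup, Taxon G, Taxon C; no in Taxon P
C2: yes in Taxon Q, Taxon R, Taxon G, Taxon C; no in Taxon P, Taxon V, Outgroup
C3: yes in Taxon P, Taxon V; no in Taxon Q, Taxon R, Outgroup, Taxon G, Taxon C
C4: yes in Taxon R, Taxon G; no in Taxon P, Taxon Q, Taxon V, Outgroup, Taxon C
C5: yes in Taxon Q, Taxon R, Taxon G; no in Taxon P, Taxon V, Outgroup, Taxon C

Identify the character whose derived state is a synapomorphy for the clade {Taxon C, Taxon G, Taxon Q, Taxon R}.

C2

Character polarity is set by the outgroup: the derived state is whichever differs from the outgroup's state, so for C1 the derived state is 'no', and for the remaining characters it is 'yes'.
C1: derived state 'no' in Taxon P only — an autapomorphy, so it tells us nothing about relationships among taxa.
C2: derived state 'yes' in Taxon C, Taxon G, Taxon Q, and Taxon R only — synapomorphy for {Taxon C, Taxon G, Taxon Q, Taxon R}.
Only Taxon P and Taxon V show the derived state 'yes' for C3, supporting them as a clade.
C4: derived state 'yes' in Taxon G and Taxon R only — synapomorphy for {Taxon G, Taxon R}.
Only Taxon G, Taxon Q, and Taxon R show the derived state 'yes' for C5, supporting them as a clade.
Most parsimonious ingroup topology: ((Taxon P,Taxon V),(Taxon C,((Taxon R,Taxon G),Taxon Q))).
The clade {Taxon C, Taxon G, Taxon Q, Taxon R} is supported by C2: its derived state 'yes' occurs in exactly those taxa and in no other taxon (including the outgroup).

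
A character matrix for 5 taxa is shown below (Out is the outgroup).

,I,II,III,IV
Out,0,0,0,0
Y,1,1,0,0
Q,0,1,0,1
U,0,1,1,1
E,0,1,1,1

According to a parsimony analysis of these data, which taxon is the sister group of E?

The outgroup has state '0' for every character, so '1' is the derived state throughout.
I (derived state '1') is unique to Y (autapomorphy; uninformative for grouping).
II (derived state '1') is shared by all ingroup taxa — unites the whole ingroup.
Only E and U show the derived state '1' for III, supporting them as a clade.
Only E, Q, and U show the derived state '1' for IV, supporting them as a clade.
Most parsimonious ingroup topology: (Y,(Q,(U,E))).
E and U form a cherry on this tree, so they are sister taxa.

U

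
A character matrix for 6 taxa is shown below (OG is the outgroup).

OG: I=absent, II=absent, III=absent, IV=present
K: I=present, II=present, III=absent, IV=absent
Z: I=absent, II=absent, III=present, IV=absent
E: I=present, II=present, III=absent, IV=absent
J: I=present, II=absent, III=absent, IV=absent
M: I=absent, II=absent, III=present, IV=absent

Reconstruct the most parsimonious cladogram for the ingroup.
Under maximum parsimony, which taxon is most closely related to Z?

M

Character polarity is set by the outgroup: the derived state is whichever differs from the outgroup's state, so for IV the derived state is 'absent', and for the remaining characters it is 'present'.
I (derived state 'present') is shared by E, J, and K — a synapomorphy uniting that clade.
II (derived state 'present') is shared by E and K — a synapomorphy uniting that clade.
III: derived state 'present' in M and Z only — synapomorphy for {M, Z}.
All ingroup taxa share the derived state 'absent' for IV; it defines the ingroup but does not resolve relationships within it.
Most parsimonious ingroup topology: (((K,E),J),(Z,M)).
Z and M form a cherry on this tree, so they are sister taxa.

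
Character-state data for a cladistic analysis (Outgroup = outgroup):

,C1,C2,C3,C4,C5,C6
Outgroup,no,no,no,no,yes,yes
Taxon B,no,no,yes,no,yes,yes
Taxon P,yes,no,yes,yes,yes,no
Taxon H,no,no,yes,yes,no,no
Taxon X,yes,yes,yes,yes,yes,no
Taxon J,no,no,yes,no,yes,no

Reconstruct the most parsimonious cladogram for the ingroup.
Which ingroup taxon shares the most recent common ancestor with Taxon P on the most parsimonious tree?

Character polarity is set by the outgroup: the derived state is whichever differs from the outgroup's state, so for C5, C6 the derived state is 'no', and for the remaining characters it is 'yes'.
C1: derived state 'yes' in Taxon P and Taxon X only — synapomorphy for {Taxon P, Taxon X}.
C2 (derived state 'yes') is unique to Taxon X (autapomorphy; uninformative for grouping).
All ingroup taxa share the derived state 'yes' for C3; it defines the ingroup but does not resolve relationships within it.
C4: derived state 'yes' in Taxon H, Taxon P, and Taxon X only — synapomorphy for {Taxon H, Taxon P, Taxon X}.
C5: derived state 'no' in Taxon H only — an autapomorphy, so it tells us nothing about relationships among taxa.
Only Taxon H, Taxon J, Taxon P, and Taxon X show the derived state 'no' for C6, supporting them as a clade.
Most parsimonious ingroup topology: (Taxon B,(((Taxon P,Taxon X),Taxon H),Taxon J)).
Taxon P and Taxon X form a cherry on this tree, so they are sister taxa.

Taxon X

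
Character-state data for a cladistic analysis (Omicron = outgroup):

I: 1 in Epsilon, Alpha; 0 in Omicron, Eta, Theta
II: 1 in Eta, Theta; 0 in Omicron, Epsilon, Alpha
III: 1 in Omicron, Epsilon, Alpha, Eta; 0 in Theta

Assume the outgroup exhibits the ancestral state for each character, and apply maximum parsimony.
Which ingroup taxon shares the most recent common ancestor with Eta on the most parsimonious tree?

Theta

Character polarity is set by the outgroup: the derived state is whichever differs from the outgroup's state, so for III the derived state is '0', and for the remaining characters it is '1'.
I (derived state '1') is shared by Alpha and Epsilon — a synapomorphy uniting that clade.
II: derived state '1' in Eta and Theta only — synapomorphy for {Eta, Theta}.
III (derived state '0') is unique to Theta (autapomorphy; uninformative for grouping).
Most parsimonious ingroup topology: ((Epsilon,Alpha),(Eta,Theta)).
Eta and Theta form a cherry on this tree, so they are sister taxa.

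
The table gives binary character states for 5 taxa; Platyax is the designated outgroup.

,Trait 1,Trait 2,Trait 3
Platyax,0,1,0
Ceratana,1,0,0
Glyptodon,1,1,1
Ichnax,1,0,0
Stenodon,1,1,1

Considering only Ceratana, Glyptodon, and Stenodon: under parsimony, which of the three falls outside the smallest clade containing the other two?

Character polarity is set by the outgroup: the derived state is whichever differs from the outgroup's state, so for Trait 2 the derived state is '0', and for the remaining characters it is '1'.
Trait 1 (derived state '1') is shared by all ingroup taxa — unites the whole ingroup.
Trait 2: derived state '0' in Ceratana and Ichnax only — synapomorphy for {Ceratana, Ichnax}.
Only Glyptodon and Stenodon show the derived state '1' for Trait 3, supporting them as a clade.
Most parsimonious ingroup topology: ((Ceratana,Ichnax),(Glyptodon,Stenodon)).
Glyptodon and Stenodon share a more recent common ancestor with each other than either does with Ceratana, so Ceratana is the least closely related of the three.

Ceratana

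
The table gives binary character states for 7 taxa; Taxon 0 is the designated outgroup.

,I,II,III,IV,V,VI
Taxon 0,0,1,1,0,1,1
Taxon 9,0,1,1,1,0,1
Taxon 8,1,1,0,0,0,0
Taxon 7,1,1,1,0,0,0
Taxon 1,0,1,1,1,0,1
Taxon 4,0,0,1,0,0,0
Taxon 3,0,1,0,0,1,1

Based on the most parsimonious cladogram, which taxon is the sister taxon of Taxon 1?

Character polarity is set by the outgroup: the derived state is whichever differs from the outgroup's state, so for II, III, V, VI the derived state is '0', and for the remaining characters it is '1'.
Only Taxon 7 and Taxon 8 show the derived state '1' for I, supporting them as a clade.
II (derived state '0') is unique to Taxon 4 (autapomorphy; uninformative for grouping).
III groups Taxon 3 and Taxon 8, which is incompatible with the clades supported by the remaining characters; treating it as convergent (homoplasy) costs fewer steps than any alternative tree.
IV (derived state '1') is shared by Taxon 1 and Taxon 9 — a synapomorphy uniting that clade.
Only Taxon 1, Taxon 4, Taxon 7, Taxon 8, and Taxon 9 show the derived state '0' for V, supporting them as a clade.
Only Taxon 4, Taxon 7, and Taxon 8 show the derived state '0' for VI, supporting them as a clade.
Most parsimonious ingroup topology: (((Taxon 9,Taxon 1),((Taxon 8,Taxon 7),Taxon 4)),Taxon 3).
Taxon 1 and Taxon 9 form a cherry on this tree, so they are sister taxa.

Taxon 9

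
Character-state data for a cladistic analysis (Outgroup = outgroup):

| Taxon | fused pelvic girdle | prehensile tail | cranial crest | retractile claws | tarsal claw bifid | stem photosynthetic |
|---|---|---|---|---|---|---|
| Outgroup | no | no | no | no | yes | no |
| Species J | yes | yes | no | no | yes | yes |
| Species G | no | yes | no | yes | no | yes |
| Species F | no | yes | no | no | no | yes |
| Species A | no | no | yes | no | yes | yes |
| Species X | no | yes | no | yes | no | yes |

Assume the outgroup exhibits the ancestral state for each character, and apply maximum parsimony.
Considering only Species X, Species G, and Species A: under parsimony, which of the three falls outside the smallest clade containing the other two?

Character polarity is set by the outgroup: the derived state is whichever differs from the outgroup's state, so for tarsal claw bifid the derived state is 'no', and for the remaining characters it is 'yes'.
fused pelvic girdle: derived state 'yes' in Species J only — an autapomorphy, so it tells us nothing about relationships among taxa.
Only Species F, Species G, Species J, and Species X show the derived state 'yes' for prehensile tail, supporting them as a clade.
cranial crest: derived state 'yes' in Species A only — an autapomorphy, so it tells us nothing about relationships among taxa.
retractile claws: derived state 'yes' in Species G and Species X only — synapomorphy for {Species G, Species X}.
tarsal claw bifid: derived state 'no' in Species F, Species G, and Species X only — synapomorphy for {Species F, Species G, Species X}.
All ingroup taxa share the derived state 'yes' for stem photosynthetic; it defines the ingroup but does not resolve relationships within it.
Most parsimonious ingroup topology: ((Species J,((Species G,Species X),Species F)),Species A).
Species G and Species X share a more recent common ancestor with each other than either does with Species A, so Species A is the least closely related of the three.

Species A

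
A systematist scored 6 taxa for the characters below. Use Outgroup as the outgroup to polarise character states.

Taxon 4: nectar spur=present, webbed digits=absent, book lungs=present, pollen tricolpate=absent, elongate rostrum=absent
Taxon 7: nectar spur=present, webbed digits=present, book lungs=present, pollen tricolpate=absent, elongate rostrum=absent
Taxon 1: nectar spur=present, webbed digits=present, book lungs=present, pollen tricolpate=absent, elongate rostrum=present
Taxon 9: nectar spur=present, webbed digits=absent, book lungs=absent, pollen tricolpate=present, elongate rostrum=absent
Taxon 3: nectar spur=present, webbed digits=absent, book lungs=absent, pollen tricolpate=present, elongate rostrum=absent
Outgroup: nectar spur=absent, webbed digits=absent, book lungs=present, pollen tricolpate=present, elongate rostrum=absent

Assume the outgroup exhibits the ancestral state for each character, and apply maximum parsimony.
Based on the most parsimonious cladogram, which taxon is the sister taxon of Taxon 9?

Character polarity is set by the outgroup: the derived state is whichever differs from the outgroup's state, so for book lungs, pollen tricolpate the derived state is 'absent', and for the remaining characters it is 'present'.
nectar spur (derived state 'present') is shared by all ingroup taxa — unites the whole ingroup.
Only Taxon 1 and Taxon 7 show the derived state 'present' for webbed digits, supporting them as a clade.
book lungs: derived state 'absent' in Taxon 3 and Taxon 9 only — synapomorphy for {Taxon 3, Taxon 9}.
pollen tricolpate: derived state 'absent' in Taxon 1, Taxon 4, and Taxon 7 only — synapomorphy for {Taxon 1, Taxon 4, Taxon 7}.
elongate rostrum: derived state 'present' in Taxon 1 only — an autapomorphy, so it tells us nothing about relationships among taxa.
Most parsimonious ingroup topology: (((Taxon 1,Taxon 7),Taxon 4),(Taxon 3,Taxon 9)).
Taxon 9 and Taxon 3 form a cherry on this tree, so they are sister taxa.

Taxon 3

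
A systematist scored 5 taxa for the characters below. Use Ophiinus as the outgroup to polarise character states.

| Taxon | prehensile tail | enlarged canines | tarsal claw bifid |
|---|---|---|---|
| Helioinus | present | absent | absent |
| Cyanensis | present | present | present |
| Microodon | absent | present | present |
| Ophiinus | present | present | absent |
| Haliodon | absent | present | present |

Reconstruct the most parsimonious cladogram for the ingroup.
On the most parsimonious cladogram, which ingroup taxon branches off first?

Character polarity is set by the outgroup: the derived state is whichever differs from the outgroup's state, so for prehensile tail, enlarged canines the derived state is 'absent', and for the remaining characters it is 'present'.
prehensile tail: derived state 'absent' in Haliodon and Microodon only — synapomorphy for {Haliodon, Microodon}.
enlarged canines: derived state 'absent' in Helioinus only — an autapomorphy, so it tells us nothing about relationships among taxa.
tarsal claw bifid: derived state 'present' in Cyanensis, Haliodon, and Microodon only — synapomorphy for {Cyanensis, Haliodon, Microodon}.
Most parsimonious ingroup topology: (Helioinus,((Microodon,Haliodon),Cyanensis)).
Helioinus is sister to the clade containing all other ingroup taxa, so it is the earliest-diverging (most basal) ingroup lineage.

Helioinus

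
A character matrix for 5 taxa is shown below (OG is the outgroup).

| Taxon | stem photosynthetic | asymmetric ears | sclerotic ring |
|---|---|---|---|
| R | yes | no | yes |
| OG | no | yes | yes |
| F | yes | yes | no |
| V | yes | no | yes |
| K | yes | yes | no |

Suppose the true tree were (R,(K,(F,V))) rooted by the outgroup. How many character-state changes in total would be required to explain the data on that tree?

5

Map each character onto (R,(K,(F,V))) (rooted by OG) and count the minimum state changes it requires (Fitch parsimony):
stem photosynthetic: 1; asymmetric ears: 2; sclerotic ring: 2.
Total tree length = 5.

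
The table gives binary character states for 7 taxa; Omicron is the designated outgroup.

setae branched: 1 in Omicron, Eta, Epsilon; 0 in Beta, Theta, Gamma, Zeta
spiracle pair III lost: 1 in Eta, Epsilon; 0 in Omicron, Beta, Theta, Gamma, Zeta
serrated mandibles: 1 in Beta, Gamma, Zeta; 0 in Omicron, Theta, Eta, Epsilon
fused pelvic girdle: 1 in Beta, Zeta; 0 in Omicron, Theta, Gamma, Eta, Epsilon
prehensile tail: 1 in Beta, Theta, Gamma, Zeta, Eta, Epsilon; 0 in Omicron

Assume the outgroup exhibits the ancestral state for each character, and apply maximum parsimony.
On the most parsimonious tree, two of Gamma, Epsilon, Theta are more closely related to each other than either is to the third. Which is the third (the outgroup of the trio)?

Epsilon

Character polarity is set by the outgroup: the derived state is whichever differs from the outgroup's state, so for setae branched the derived state is '0', and for the remaining characters it is '1'.
setae branched (derived state '0') is shared by Beta, Gamma, Theta, and Zeta — a synapomorphy uniting that clade.
spiracle pair III lost: derived state '1' in Epsilon and Eta only — synapomorphy for {Epsilon, Eta}.
serrated mandibles (derived state '1') is shared by Beta, Gamma, and Zeta — a synapomorphy uniting that clade.
fused pelvic girdle (derived state '1') is shared by Beta and Zeta — a synapomorphy uniting that clade.
All ingroup taxa share the derived state '1' for prehensile tail; it defines the ingroup but does not resolve relationships within it.
Most parsimonious ingroup topology: ((((Beta,Zeta),Gamma),Theta),(Eta,Epsilon)).
Gamma and Theta share a more recent common ancestor with each other than either does with Epsilon, so Epsilon is the least closely related of the three.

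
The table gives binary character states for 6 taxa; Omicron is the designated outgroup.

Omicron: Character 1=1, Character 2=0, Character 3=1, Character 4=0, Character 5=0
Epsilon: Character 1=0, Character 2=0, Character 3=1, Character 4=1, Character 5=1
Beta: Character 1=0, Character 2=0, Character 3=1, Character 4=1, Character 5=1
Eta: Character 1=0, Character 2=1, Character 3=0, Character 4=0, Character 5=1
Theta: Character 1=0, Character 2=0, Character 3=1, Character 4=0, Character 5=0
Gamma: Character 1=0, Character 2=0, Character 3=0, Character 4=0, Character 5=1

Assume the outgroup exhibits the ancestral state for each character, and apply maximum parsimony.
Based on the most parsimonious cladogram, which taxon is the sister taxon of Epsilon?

Character polarity is set by the outgroup: the derived state is whichever differs from the outgroup's state, so for Character 1, Character 3 the derived state is '0', and for the remaining characters it is '1'.
Character 1 (derived state '0') is shared by all ingroup taxa — unites the whole ingroup.
Character 2: derived state '1' in Eta only — an autapomorphy, so it tells us nothing about relationships among taxa.
Character 3: derived state '0' in Eta and Gamma only — synapomorphy for {Eta, Gamma}.
Only Beta and Epsilon show the derived state '1' for Character 4, supporting them as a clade.
Only Beta, Epsilon, Eta, and Gamma show the derived state '1' for Character 5, supporting them as a clade.
Most parsimonious ingroup topology: (((Epsilon,Beta),(Eta,Gamma)),Theta).
Epsilon and Beta form a cherry on this tree, so they are sister taxa.

Beta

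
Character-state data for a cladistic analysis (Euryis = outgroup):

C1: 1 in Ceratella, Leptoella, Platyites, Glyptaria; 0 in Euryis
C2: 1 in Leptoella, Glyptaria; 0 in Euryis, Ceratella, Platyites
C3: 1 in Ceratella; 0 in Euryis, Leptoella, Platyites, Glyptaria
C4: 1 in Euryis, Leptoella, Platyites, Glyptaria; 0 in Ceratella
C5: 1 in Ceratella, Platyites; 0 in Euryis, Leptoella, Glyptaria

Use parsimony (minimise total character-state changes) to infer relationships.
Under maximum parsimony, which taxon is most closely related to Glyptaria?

Character polarity is set by the outgroup: the derived state is whichever differs from the outgroup's state, so for C4 the derived state is '0', and for the remaining characters it is '1'.
C1 (derived state '1') is shared by all ingroup taxa — unites the whole ingroup.
C2: derived state '1' in Glyptaria and Leptoella only — synapomorphy for {Glyptaria, Leptoella}.
C3 (derived state '1') is unique to Ceratella (autapomorphy; uninformative for grouping).
C4 (derived state '0') is unique to Ceratella (autapomorphy; uninformative for grouping).
C5: derived state '1' in Ceratella and Platyites only — synapomorphy for {Ceratella, Platyites}.
Most parsimonious ingroup topology: ((Ceratella,Platyites),(Leptoella,Glyptaria)).
Glyptaria and Leptoella form a cherry on this tree, so they are sister taxa.

Leptoella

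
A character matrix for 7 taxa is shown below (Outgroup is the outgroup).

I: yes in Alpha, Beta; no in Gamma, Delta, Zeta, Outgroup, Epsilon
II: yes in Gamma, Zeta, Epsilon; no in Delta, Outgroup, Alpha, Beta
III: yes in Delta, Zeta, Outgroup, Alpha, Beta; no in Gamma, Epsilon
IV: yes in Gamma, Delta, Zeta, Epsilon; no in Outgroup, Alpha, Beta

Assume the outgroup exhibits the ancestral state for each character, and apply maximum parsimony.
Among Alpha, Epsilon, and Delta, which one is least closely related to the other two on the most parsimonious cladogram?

Alpha

Character polarity is set by the outgroup: the derived state is whichever differs from the outgroup's state, so for III the derived state is 'no', and for the remaining characters it is 'yes'.
Only Alpha and Beta show the derived state 'yes' for I, supporting them as a clade.
II (derived state 'yes') is shared by Epsilon, Gamma, and Zeta — a synapomorphy uniting that clade.
Only Epsilon and Gamma show the derived state 'no' for III, supporting them as a clade.
IV (derived state 'yes') is shared by Delta, Epsilon, Gamma, and Zeta — a synapomorphy uniting that clade.
Most parsimonious ingroup topology: ((Delta,((Gamma,Epsilon),Zeta)),(Beta,Alpha)).
Epsilon and Delta share a more recent common ancestor with each other than either does with Alpha, so Alpha is the least closely related of the three.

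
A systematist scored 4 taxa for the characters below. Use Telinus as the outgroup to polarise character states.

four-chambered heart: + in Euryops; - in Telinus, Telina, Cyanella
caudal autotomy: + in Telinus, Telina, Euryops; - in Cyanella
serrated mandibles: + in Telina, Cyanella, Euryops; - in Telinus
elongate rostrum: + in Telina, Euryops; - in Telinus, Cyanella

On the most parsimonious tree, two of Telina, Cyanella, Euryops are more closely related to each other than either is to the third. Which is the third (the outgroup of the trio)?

Character polarity is set by the outgroup: the derived state is whichever differs from the outgroup's state, so for caudal autotomy the derived state is '-', and for the remaining characters it is '+'.
four-chambered heart: derived state '+' in Euryops only — an autapomorphy, so it tells us nothing about relationships among taxa.
caudal autotomy (derived state '-') is unique to Cyanella (autapomorphy; uninformative for grouping).
All ingroup taxa share the derived state '+' for serrated mandibles; it defines the ingroup but does not resolve relationships within it.
Only Euryops and Telina show the derived state '+' for elongate rostrum, supporting them as a clade.
Most parsimonious ingroup topology: ((Telina,Euryops),Cyanella).
Telina and Euryops share a more recent common ancestor with each other than either does with Cyanella, so Cyanella is the least closely related of the three.

Cyanella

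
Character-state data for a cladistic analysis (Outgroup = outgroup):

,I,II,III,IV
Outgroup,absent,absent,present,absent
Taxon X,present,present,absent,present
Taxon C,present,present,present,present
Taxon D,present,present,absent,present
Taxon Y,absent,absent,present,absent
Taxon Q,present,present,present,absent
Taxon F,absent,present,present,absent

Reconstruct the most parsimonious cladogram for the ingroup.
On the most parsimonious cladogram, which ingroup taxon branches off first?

Character polarity is set by the outgroup: the derived state is whichever differs from the outgroup's state, so for III the derived state is 'absent', and for the remaining characters it is 'present'.
I: derived state 'present' in Taxon C, Taxon D, Taxon Q, and Taxon X only — synapomorphy for {Taxon C, Taxon D, Taxon Q, Taxon X}.
Only Taxon C, Taxon D, Taxon F, Taxon Q, and Taxon X show the derived state 'present' for II, supporting them as a clade.
III (derived state 'absent') is shared by Taxon D and Taxon X — a synapomorphy uniting that clade.
IV (derived state 'present') is shared by Taxon C, Taxon D, and Taxon X — a synapomorphy uniting that clade.
Most parsimonious ingroup topology: (((((Taxon X,Taxon D),Taxon C),Taxon Q),Taxon F),Taxon Y).
Taxon Y is sister to the clade containing all other ingroup taxa, so it is the earliest-diverging (most basal) ingroup lineage.

Taxon Y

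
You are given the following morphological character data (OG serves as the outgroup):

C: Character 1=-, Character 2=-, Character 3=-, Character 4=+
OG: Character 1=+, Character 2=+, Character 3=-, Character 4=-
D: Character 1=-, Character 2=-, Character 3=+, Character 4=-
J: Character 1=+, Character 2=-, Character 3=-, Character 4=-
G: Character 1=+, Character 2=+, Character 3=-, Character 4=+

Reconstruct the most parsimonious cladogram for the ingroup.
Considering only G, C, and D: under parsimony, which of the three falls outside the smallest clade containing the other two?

Character polarity is set by the outgroup: the derived state is whichever differs from the outgroup's state, so for Character 1, Character 2 the derived state is '-', and for the remaining characters it is '+'.
Character 1: derived state '-' in C and D only — synapomorphy for {C, D}.
Character 2: derived state '-' in C, D, and J only — synapomorphy for {C, D, J}.
Character 3 (derived state '+') is unique to D (autapomorphy; uninformative for grouping).
Character 4 (state '+') occurs in C and G but conflicts with the nesting implied by the other characters — most parsimoniously interpreted as homoplasy.
Most parsimonious ingroup topology: (G,((C,D),J)).
C and D share a more recent common ancestor with each other than either does with G, so G is the least closely related of the three.

G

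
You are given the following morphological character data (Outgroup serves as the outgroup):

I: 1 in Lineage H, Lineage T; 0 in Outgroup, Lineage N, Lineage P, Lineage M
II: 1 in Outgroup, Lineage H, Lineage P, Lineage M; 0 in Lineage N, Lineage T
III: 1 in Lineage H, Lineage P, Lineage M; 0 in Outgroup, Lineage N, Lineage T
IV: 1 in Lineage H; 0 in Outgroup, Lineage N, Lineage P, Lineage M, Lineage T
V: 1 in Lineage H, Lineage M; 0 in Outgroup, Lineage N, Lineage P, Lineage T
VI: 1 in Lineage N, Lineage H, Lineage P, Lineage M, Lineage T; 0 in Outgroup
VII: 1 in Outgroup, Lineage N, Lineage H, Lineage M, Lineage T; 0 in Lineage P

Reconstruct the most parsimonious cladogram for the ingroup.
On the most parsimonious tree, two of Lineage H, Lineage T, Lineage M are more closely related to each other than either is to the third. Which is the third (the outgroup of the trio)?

Lineage T

Character polarity is set by the outgroup: the derived state is whichever differs from the outgroup's state, so for II, VII the derived state is '0', and for the remaining characters it is '1'.
I (state '1') occurs in Lineage H and Lineage T but conflicts with the nesting implied by the other characters — most parsimoniously interpreted as homoplasy.
Only Lineage N and Lineage T show the derived state '0' for II, supporting them as a clade.
Only Lineage H, Lineage M, and Lineage P show the derived state '1' for III, supporting them as a clade.
IV (derived state '1') is unique to Lineage H (autapomorphy; uninformative for grouping).
V: derived state '1' in Lineage H and Lineage M only — synapomorphy for {Lineage H, Lineage M}.
All ingroup taxa share the derived state '1' for VI; it defines the ingroup but does not resolve relationships within it.
VII: derived state '0' in Lineage P only — an autapomorphy, so it tells us nothing about relationships among taxa.
Most parsimonious ingroup topology: ((Lineage N,Lineage T),((Lineage H,Lineage M),Lineage P)).
Lineage H and Lineage M share a more recent common ancestor with each other than either does with Lineage T, so Lineage T is the least closely related of the three.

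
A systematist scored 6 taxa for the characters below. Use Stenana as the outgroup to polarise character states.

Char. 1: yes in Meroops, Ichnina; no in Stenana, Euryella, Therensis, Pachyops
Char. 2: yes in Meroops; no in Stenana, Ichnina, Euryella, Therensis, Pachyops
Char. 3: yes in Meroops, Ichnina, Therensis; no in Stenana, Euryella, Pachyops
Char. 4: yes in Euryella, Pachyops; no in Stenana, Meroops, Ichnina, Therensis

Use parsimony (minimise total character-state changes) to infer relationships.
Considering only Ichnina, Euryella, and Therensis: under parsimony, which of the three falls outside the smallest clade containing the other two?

Euryella

The outgroup has state 'no' for every character, so 'yes' is the derived state throughout.
Char. 1: derived state 'yes' in Ichnina and Meroops only — synapomorphy for {Ichnina, Meroops}.
Char. 2 (derived state 'yes') is unique to Meroops (autapomorphy; uninformative for grouping).
Only Ichnina, Meroops, and Therensis show the derived state 'yes' for Char. 3, supporting them as a clade.
Only Euryella and Pachyops show the derived state 'yes' for Char. 4, supporting them as a clade.
Most parsimonious ingroup topology: (((Meroops,Ichnina),Therensis),(Euryella,Pachyops)).
Therensis and Ichnina share a more recent common ancestor with each other than either does with Euryella, so Euryella is the least closely related of the three.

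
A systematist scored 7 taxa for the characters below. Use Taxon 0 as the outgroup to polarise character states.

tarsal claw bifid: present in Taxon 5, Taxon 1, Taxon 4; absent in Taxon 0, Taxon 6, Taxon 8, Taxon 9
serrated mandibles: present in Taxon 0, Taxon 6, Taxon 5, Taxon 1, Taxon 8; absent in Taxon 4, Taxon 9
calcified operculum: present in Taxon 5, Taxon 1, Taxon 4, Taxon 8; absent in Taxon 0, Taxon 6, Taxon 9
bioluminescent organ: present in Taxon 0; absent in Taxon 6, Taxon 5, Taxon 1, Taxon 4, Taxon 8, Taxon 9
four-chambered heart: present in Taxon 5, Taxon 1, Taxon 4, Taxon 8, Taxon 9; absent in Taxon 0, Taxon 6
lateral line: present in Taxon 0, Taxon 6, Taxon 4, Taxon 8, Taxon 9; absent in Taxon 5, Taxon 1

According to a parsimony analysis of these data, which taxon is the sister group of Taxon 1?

Character polarity is set by the outgroup: the derived state is whichever differs from the outgroup's state, so for serrated mandibles, bioluminescent organ, lateral line the derived state is 'absent', and for the remaining characters it is 'present'.
Only Taxon 1, Taxon 4, and Taxon 5 show the derived state 'present' for tarsal claw bifid, supporting them as a clade.
serrated mandibles (state 'absent') occurs in Taxon 4 and Taxon 9 but conflicts with the nesting implied by the other characters — most parsimoniously interpreted as homoplasy.
calcified operculum (derived state 'present') is shared by Taxon 1, Taxon 4, Taxon 5, and Taxon 8 — a synapomorphy uniting that clade.
All ingroup taxa share the derived state 'absent' for bioluminescent organ; it defines the ingroup but does not resolve relationships within it.
four-chambered heart: derived state 'present' in Taxon 1, Taxon 4, Taxon 5, Taxon 8, and Taxon 9 only — synapomorphy for {Taxon 1, Taxon 4, Taxon 5, Taxon 8, Taxon 9}.
lateral line (derived state 'absent') is shared by Taxon 1 and Taxon 5 — a synapomorphy uniting that clade.
Most parsimonious ingroup topology: (Taxon 6,((((Taxon 5,Taxon 1),Taxon 4),Taxon 8),Taxon 9)).
Taxon 1 and Taxon 5 form a cherry on this tree, so they are sister taxa.

Taxon 5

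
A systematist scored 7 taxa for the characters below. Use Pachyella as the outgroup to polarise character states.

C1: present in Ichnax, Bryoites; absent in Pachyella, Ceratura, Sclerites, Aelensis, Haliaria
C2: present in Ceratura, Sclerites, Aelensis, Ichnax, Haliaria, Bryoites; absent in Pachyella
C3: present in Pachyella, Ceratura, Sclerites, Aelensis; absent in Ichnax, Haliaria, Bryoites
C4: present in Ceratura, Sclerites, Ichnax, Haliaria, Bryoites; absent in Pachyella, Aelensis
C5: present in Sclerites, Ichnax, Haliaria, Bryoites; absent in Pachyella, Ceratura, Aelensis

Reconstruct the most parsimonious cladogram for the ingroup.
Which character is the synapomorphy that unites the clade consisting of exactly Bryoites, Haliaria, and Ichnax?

Character polarity is set by the outgroup: the derived state is whichever differs from the outgroup's state, so for C3 the derived state is 'absent', and for the remaining characters it is 'present'.
C1: derived state 'present' in Bryoites and Ichnax only — synapomorphy for {Bryoites, Ichnax}.
C2 (derived state 'present') is shared by all ingroup taxa — unites the whole ingroup.
Only Bryoites, Haliaria, and Ichnax show the derived state 'absent' for C3, supporting them as a clade.
C4 (derived state 'present') is shared by Bryoites, Ceratura, Haliaria, Ichnax, and Sclerites — a synapomorphy uniting that clade.
C5 (derived state 'present') is shared by Bryoites, Haliaria, Ichnax, and Sclerites — a synapomorphy uniting that clade.
Most parsimonious ingroup topology: ((Ceratura,(Sclerites,((Ichnax,Bryoites),Haliaria))),Aelensis).
The clade {Bryoites, Haliaria, Ichnax} is supported by C3: its derived state 'absent' occurs in exactly those taxa and in no other taxon (including the outgroup).

C3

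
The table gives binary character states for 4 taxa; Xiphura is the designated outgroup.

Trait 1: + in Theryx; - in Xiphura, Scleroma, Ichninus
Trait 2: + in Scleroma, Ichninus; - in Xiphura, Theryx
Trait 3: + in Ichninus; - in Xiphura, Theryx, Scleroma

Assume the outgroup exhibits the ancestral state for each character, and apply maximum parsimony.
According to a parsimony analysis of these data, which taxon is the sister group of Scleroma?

The outgroup has state '-' for every character, so '+' is the derived state throughout.
Trait 1 (derived state '+') is unique to Theryx (autapomorphy; uninformative for grouping).
Only Ichninus and Scleroma show the derived state '+' for Trait 2, supporting them as a clade.
Trait 3 (derived state '+') is unique to Ichninus (autapomorphy; uninformative for grouping).
Most parsimonious ingroup topology: (Theryx,(Scleroma,Ichninus)).
Scleroma and Ichninus form a cherry on this tree, so they are sister taxa.

Ichninus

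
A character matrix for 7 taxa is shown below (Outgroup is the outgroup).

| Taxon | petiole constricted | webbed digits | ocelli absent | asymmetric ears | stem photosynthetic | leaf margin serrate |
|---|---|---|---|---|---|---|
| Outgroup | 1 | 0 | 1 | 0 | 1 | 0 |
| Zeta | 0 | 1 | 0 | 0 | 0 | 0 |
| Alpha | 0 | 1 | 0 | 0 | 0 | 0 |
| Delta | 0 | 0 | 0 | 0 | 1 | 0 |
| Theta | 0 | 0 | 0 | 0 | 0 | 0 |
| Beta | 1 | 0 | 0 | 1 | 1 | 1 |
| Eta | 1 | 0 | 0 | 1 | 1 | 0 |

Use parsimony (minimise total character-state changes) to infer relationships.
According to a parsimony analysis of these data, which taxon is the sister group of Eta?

Character polarity is set by the outgroup: the derived state is whichever differs from the outgroup's state, so for petiole constricted, ocelli absent, stem photosynthetic the derived state is '0', and for the remaining characters it is '1'.
Only Alpha, Delta, Theta, and Zeta show the derived state '0' for petiole constricted, supporting them as a clade.
webbed digits (derived state '1') is shared by Alpha and Zeta — a synapomorphy uniting that clade.
All ingroup taxa share the derived state '0' for ocelli absent; it defines the ingroup but does not resolve relationships within it.
asymmetric ears: derived state '1' in Beta and Eta only — synapomorphy for {Beta, Eta}.
stem photosynthetic (derived state '0') is shared by Alpha, Theta, and Zeta — a synapomorphy uniting that clade.
leaf margin serrate (derived state '1') is unique to Beta (autapomorphy; uninformative for grouping).
Most parsimonious ingroup topology: ((((Alpha,Zeta),Theta),Delta),(Beta,Eta)).
Eta and Beta form a cherry on this tree, so they are sister taxa.

Beta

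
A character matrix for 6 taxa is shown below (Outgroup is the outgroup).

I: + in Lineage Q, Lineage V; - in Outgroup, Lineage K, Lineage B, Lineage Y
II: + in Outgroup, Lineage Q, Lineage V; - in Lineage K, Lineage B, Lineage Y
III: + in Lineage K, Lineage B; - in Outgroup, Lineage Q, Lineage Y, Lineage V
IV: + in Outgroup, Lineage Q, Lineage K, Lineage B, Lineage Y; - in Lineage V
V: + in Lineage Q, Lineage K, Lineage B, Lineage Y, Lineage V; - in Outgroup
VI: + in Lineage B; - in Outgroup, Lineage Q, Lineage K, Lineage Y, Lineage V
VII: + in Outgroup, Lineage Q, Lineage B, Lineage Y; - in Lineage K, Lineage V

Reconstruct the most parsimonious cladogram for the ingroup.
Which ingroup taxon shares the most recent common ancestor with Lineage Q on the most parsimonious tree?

Lineage V

Character polarity is set by the outgroup: the derived state is whichever differs from the outgroup's state, so for II, IV, VII the derived state is '-', and for the remaining characters it is '+'.
Only Lineage Q and Lineage V show the derived state '+' for I, supporting them as a clade.
Only Lineage B, Lineage K, and Lineage Y show the derived state '-' for II, supporting them as a clade.
III (derived state '+') is shared by Lineage B and Lineage K — a synapomorphy uniting that clade.
IV (derived state '-') is unique to Lineage V (autapomorphy; uninformative for grouping).
All ingroup taxa share the derived state '+' for V; it defines the ingroup but does not resolve relationships within it.
VI (derived state '+') is unique to Lineage B (autapomorphy; uninformative for grouping).
VII groups Lineage K and Lineage V, which is incompatible with the clades supported by the remaining characters; treating it as convergent (homoplasy) costs fewer steps than any alternative tree.
Most parsimonious ingroup topology: ((Lineage Q,Lineage V),((Lineage K,Lineage B),Lineage Y)).
Lineage Q and Lineage V form a cherry on this tree, so they are sister taxa.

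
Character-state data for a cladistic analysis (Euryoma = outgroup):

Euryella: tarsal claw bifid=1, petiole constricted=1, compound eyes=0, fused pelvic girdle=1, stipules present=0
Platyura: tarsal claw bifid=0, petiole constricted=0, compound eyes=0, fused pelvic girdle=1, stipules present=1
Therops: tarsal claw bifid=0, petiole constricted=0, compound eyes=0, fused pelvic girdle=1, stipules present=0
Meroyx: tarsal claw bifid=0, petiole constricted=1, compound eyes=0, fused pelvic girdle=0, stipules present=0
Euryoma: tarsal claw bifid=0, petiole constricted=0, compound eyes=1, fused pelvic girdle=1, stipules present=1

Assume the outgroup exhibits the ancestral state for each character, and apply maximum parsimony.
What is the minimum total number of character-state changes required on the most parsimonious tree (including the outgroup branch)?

5

Character polarity is set by the outgroup: the derived state is whichever differs from the outgroup's state, so for compound eyes, fused pelvic girdle, stipules present the derived state is '0', and for the remaining characters it is '1'.
tarsal claw bifid (derived state '1') is unique to Euryella (autapomorphy; uninformative for grouping).
petiole constricted (derived state '1') is shared by Euryella and Meroyx — a synapomorphy uniting that clade.
compound eyes (derived state '0') is shared by all ingroup taxa — unites the whole ingroup.
fused pelvic girdle (derived state '0') is unique to Meroyx (autapomorphy; uninformative for grouping).
Only Euryella, Meroyx, and Therops show the derived state '0' for stipules present, supporting them as a clade.
Most parsimonious ingroup topology: (Platyura,((Meroyx,Euryella),Therops)).
Changes per character on this tree: tarsal claw bifid: 1; petiole constricted: 1; compound eyes: 1; fused pelvic girdle: 1; stipules present: 1.
Total = 5.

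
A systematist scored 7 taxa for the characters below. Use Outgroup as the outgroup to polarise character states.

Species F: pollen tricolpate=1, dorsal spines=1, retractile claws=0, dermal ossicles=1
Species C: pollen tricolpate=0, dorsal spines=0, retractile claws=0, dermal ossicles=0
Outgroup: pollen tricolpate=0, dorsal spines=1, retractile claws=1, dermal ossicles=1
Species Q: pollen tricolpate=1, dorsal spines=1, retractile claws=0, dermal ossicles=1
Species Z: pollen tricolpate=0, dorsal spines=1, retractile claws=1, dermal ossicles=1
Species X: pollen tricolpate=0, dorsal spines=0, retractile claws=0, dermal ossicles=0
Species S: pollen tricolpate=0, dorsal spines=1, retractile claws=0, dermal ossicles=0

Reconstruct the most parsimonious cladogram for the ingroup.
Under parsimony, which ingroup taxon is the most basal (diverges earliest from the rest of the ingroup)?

Species Z

Character polarity is set by the outgroup: the derived state is whichever differs from the outgroup's state, so for dorsal spines, retractile claws, dermal ossicles the derived state is '0', and for the remaining characters it is '1'.
Only Species F and Species Q show the derived state '1' for pollen tricolpate, supporting them as a clade.
dorsal spines: derived state '0' in Species C and Species X only — synapomorphy for {Species C, Species X}.
retractile claws (derived state '0') is shared by Species C, Species F, Species Q, Species S, and Species X — a synapomorphy uniting that clade.
dermal ossicles (derived state '0') is shared by Species C, Species S, and Species X — a synapomorphy uniting that clade.
Most parsimonious ingroup topology: (Species Z,((Species S,(Species C,Species X)),(Species F,Species Q))).
Species Z is sister to the clade containing all other ingroup taxa, so it is the earliest-diverging (most basal) ingroup lineage.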